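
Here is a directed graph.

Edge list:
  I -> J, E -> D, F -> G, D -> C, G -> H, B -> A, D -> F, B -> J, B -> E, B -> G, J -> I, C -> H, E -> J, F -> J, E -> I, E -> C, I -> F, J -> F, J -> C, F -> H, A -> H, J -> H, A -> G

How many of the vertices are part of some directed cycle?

3

A vertex is on a directed cycle iff it belongs to a strongly connected component of size ≥ 2 (or has a self-loop).
The vertices on cycles are {F, I, J} — 3 in total.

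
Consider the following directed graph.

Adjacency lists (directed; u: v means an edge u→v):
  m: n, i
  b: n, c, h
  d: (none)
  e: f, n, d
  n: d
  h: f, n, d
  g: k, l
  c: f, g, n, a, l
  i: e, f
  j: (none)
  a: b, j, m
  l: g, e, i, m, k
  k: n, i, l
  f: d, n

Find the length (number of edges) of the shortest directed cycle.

2

For each vertex v, BFS finds the shortest path from v back to v.
The shortest such closed walk is l → k → l, length 2.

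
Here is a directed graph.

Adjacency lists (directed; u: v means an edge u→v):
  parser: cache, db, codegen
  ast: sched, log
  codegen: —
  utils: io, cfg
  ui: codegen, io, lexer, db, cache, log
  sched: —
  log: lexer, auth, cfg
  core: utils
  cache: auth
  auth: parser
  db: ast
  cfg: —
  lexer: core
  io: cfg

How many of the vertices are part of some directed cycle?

6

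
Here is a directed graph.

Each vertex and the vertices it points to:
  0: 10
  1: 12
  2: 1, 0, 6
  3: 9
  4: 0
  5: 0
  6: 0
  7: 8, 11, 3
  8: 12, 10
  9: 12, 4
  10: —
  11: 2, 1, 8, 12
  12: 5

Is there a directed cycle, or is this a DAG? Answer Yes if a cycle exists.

No

DFS with white/gray/black marking, starting from 9:
9 gray
  12 gray
    5 gray
      0 gray
        10 gray
        10 black
      0 black
    5 black
  12 black
  4 gray
    4→0: 0 black — skip
  4 black
9 black
1 gray
  1→12: 12 black — skip
1 black
2 gray
  2→1: 1 black — skip
  2→0: 0 black — skip
  6 gray
    6→0: 0 black — skip
  6 black
2 black
3 gray
  3→9: 9 black — skip
3 black
7 gray
  8 gray
    8→12: 12 black — skip
    8→10: 10 black — skip
  8 black
  11 gray
    11→2: 2 black — skip
    11→1: 1 black — skip
    11→8: 8 black — skip
    11→12: 12 black — skip
  11 black
  7→3: 3 black — skip
7 black
Every edge goes to a white or black vertex — no back edge, so the graph is acyclic.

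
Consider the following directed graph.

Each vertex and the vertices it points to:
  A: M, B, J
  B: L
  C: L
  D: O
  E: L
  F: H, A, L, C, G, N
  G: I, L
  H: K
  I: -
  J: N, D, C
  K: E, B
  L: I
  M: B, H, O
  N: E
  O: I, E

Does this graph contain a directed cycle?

No

DFS with white/gray/black marking, starting from K:
K gray
  E gray
    L gray
      I gray
      I black
    L black
  E black
  B gray
    B→L: L black — skip
  B black
K black
A gray
  M gray
    M→B: B black — skip
    H gray
      H→K: K black — skip
    H black
    O gray
      O→I: I black — skip
      O→E: E black — skip
    O black
  M black
  A→B: B black — skip
  J gray
    N gray
      N→E: E black — skip
    N black
    D gray
      D→O: O black — skip
    D black
    C gray
      C→L: L black — skip
    C black
  J black
A black
F gray
  F→H: H black — skip
  F→A: A black — skip
  F→L: L black — skip
  F→C: C black — skip
  G gray
    G→I: I black — skip
    G→L: L black — skip
  G black
  F→N: N black — skip
F black
Every edge goes to a white or black vertex — no back edge, so the graph is acyclic.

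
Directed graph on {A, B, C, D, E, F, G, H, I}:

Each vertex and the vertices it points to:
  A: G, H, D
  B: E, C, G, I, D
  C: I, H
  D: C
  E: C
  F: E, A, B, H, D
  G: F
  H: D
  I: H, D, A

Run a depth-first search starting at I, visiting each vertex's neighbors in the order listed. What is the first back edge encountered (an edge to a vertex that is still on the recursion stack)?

DFS from I (visiting each vertex's neighbors in the order listed); mark gray on enter, black on exit:
I gray
  H gray
    D gray
      C gray
        C→I: I is gray → back edge
First back edge: C → I.

C->I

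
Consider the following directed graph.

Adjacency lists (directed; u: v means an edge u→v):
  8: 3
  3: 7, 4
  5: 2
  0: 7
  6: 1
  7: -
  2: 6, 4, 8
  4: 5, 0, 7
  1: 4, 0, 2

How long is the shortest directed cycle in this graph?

3

For each vertex v, BFS finds the shortest path from v back to v.
The shortest such closed walk is 6 → 1 → 2 → 6, length 3.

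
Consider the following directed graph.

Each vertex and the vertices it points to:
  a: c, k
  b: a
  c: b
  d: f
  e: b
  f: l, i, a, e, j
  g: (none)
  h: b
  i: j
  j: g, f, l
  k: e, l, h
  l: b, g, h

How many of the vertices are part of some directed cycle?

A vertex is on a directed cycle iff it belongs to a strongly connected component of size ≥ 2 (or has a self-loop).
The vertices on cycles are {a, b, c, e, f, h, i, j, k, l} — 10 in total.

10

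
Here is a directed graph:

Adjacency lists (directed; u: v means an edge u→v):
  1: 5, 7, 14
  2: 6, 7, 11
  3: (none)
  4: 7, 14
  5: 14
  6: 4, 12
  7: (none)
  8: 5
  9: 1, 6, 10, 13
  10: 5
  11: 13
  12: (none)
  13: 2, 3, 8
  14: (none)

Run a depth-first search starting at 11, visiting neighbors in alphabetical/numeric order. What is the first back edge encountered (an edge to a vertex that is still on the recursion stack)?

DFS from 11 (visiting neighbors in alphabetical/numeric order); mark gray on enter, black on exit:
11 gray
  13 gray
    2 gray
      6 gray
        4 gray
          7 gray
          7 black
          14 gray
          14 black
        4 black
        12 gray
        12 black
      6 black
      2→7: 7 black — skip
      2→11: 11 is gray → back edge
First back edge: 2 → 11.

2->11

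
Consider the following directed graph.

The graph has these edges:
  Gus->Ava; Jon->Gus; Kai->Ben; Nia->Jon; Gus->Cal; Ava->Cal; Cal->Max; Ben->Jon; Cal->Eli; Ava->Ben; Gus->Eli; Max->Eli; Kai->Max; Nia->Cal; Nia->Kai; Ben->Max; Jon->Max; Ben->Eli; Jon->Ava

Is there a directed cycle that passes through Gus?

Yes

Gus is on a cycle iff Gus can reach itself via ≥1 edge.
Gus → Ava → Ben → Jon → Gus — yes.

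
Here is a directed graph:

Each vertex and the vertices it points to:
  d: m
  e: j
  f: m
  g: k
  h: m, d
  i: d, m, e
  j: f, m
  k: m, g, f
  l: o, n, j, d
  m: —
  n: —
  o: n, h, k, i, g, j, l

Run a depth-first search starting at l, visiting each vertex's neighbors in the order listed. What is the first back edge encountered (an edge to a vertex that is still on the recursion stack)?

g->k

DFS from l (visiting each vertex's neighbors in the order listed); mark gray on enter, black on exit:
l gray
  o gray
    n gray
    n black
    h gray
      m gray
      m black
      d gray
        d→m: m black — skip
      d black
    h black
    k gray
      k→m: m black — skip
      g gray
        g→k: k is gray → back edge
First back edge: g → k.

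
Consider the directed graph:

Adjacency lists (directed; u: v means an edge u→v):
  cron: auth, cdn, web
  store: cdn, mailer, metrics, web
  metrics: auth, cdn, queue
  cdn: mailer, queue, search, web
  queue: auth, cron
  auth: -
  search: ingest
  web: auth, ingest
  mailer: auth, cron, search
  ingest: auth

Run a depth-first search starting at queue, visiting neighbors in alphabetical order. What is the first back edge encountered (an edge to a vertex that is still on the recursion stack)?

mailer→cron

DFS from queue (visiting neighbors in alphabetical order); mark gray on enter, black on exit:
queue gray
  auth gray
  auth black
  cron gray
    cron→auth: auth black — skip
    cdn gray
      mailer gray
        mailer→auth: auth black — skip
        mailer→cron: cron is gray → back edge
First back edge: mailer → cron.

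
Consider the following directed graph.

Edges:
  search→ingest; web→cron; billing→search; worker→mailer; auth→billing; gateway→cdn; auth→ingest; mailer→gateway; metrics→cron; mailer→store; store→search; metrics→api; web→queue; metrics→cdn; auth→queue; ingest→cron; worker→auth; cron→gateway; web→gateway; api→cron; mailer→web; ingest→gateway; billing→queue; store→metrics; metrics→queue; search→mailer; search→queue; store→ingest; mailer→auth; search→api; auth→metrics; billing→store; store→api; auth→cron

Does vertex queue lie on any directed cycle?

No

queue lies on a cycle iff there is a path from queue back to itself.
Exploring from queue, it never reaches itself; equivalently, its strongly connected component is a singleton.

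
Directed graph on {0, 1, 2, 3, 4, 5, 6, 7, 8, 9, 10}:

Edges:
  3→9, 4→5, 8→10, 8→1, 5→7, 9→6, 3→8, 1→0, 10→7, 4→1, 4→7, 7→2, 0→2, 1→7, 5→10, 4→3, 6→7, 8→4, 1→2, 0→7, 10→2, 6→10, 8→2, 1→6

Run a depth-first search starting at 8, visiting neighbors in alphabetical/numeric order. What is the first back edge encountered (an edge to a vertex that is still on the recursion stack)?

3→8

DFS from 8 (visiting neighbors in alphabetical/numeric order); mark gray on enter, black on exit:
8 gray
  1 gray
    0 gray
      2 gray
      2 black
      7 gray
        7→2: 2 black — skip
      7 black
    0 black
    1→2: 2 black — skip
    6 gray
      6→7: 7 black — skip
      10 gray
        10→2: 2 black — skip
        10→7: 7 black — skip
      10 black
    6 black
    1→7: 7 black — skip
  1 black
  8→2: 2 black — skip
  4 gray
    4→1: 1 black — skip
    3 gray
      3→8: 8 is gray → back edge
First back edge: 3 → 8.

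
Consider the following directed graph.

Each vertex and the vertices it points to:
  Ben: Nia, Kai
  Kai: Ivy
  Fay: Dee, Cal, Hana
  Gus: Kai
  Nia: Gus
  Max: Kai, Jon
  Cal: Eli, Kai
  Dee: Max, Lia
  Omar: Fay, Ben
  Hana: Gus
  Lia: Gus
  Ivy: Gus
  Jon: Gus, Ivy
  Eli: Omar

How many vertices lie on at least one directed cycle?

7

A vertex is on a directed cycle iff it belongs to a strongly connected component of size ≥ 2 (or has a self-loop).
The vertices on cycles are {Cal, Eli, Fay, Gus, Ivy, Kai, Omar} — 7 in total.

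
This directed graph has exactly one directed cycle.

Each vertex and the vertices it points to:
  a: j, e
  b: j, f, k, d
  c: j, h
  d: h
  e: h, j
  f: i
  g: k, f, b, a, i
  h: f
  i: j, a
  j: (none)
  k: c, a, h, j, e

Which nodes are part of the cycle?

DFS with gray/black marking from f:
f gray
  i gray
    j gray
    j black
    a gray
      a→j: j black — skip
      e gray
        h gray
          h→f: f is gray → back edge
Back edge closes the cycle f → i → a → e → h → f; its vertices are {a, e, f, h, i}.

a, e, f, h, i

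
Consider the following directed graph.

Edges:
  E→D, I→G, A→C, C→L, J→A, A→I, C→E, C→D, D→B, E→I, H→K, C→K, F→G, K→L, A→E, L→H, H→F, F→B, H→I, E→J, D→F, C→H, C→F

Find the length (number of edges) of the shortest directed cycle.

3

For each vertex v, BFS finds the shortest path from v back to v.
The shortest such closed walk is E → J → A → E, length 3.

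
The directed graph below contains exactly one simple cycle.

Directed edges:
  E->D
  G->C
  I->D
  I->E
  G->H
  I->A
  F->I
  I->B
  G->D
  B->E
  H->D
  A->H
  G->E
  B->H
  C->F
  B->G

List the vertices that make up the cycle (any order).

DFS with gray/black marking from C:
C gray
  F gray
    I gray
      B gray
        G gray
          H gray
            D gray
            D black
          H black
          G→D: D black — skip
          G→C: C is gray → back edge
Back edge closes the cycle C → F → I → B → G → C; its vertices are {B, C, F, G, I}.

B, C, F, G, I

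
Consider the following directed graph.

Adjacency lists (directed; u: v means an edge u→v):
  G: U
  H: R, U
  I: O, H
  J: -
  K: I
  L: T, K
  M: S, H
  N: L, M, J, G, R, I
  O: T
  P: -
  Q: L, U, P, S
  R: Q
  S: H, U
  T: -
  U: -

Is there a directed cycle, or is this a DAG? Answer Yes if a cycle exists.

Yes

DFS with white/gray/black marking, starting from I:
I gray
  O gray
    T gray
    T black
  O black
  H gray
    R gray
      Q gray
        L gray
          L→T: T black — skip
          K gray
            K→I: I is gray → back edge
Back edge found, so a cycle exists: I → H → R → Q → L → K → I.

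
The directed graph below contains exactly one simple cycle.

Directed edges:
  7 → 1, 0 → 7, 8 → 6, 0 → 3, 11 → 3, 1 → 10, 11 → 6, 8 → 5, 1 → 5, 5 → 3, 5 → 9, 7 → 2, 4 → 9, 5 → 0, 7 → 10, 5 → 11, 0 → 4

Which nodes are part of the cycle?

DFS with gray/black marking from 5:
5 gray
  0 gray
    3 gray
    3 black
    4 gray
      9 gray
      9 black
    4 black
    7 gray
      2 gray
      2 black
      10 gray
      10 black
      1 gray
        1→10: 10 black — skip
        1→5: 5 is gray → back edge
Back edge closes the cycle 5 → 0 → 7 → 1 → 5; its vertices are {0, 1, 5, 7}.

0, 1, 5, 7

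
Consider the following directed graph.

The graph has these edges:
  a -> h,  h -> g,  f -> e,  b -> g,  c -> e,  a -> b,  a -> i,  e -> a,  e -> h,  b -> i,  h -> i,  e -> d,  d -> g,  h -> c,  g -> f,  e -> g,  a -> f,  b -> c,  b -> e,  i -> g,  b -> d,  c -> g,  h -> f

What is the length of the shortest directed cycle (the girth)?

3

For each vertex v, BFS finds the shortest path from v back to v.
The shortest such closed walk is a → f → e → a, length 3.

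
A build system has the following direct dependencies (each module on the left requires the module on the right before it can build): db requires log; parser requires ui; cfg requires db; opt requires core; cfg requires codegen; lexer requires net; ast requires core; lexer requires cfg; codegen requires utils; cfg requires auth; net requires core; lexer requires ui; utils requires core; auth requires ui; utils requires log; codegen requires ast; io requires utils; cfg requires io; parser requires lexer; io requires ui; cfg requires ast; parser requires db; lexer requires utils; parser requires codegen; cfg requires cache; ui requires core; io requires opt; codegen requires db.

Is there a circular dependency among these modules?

No

DFS with white/gray/black marking, starting from utils:
utils gray
  log gray
  log black
  core gray
  core black
utils black
parser gray
  ui gray
    ui→core: core black — skip
  ui black
  lexer gray
    net gray
      net→core: core black — skip
    net black
    lexer→ui: ui black — skip
    lexer→utils: utils black — skip
    cfg gray
      io gray
        opt gray
          opt→core: core black — skip
        opt black
        io→utils: utils black — skip
        io→ui: ui black — skip
      io black
      cache gray
      cache black
      codegen gray
        codegen→utils: utils black — skip
        db gray
          db→log: log black — skip
        db black
        ast gray
          ast→core: core black — skip
        ast black
      codegen black
      cfg→ast: ast black — skip
      cfg→db: db black — skip
      auth gray
        auth→ui: ui black — skip
      auth black
    cfg black
  lexer black
  parser→db: db black — skip
  parser→codegen: codegen black — skip
parser black
Every edge goes to a white or black vertex — no back edge, so the graph is acyclic.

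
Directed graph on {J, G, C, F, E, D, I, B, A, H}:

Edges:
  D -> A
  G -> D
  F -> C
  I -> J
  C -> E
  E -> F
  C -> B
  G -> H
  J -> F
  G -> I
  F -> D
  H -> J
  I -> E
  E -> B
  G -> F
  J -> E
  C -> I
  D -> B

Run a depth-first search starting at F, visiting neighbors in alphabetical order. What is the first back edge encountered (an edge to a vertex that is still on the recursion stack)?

E→F

DFS from F (visiting neighbors in alphabetical order); mark gray on enter, black on exit:
F gray
  C gray
    B gray
    B black
    E gray
      E→B: B black — skip
      E→F: F is gray → back edge
First back edge: E → F.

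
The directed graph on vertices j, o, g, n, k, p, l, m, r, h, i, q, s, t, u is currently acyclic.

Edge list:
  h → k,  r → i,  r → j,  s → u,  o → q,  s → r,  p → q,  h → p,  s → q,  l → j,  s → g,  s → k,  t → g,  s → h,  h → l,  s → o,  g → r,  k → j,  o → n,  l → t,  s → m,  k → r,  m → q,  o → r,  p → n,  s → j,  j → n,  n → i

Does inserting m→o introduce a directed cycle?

Adding m→o creates a cycle iff o can already reach m.
Explore from o: no path reaches m. The graph stays acyclic.

No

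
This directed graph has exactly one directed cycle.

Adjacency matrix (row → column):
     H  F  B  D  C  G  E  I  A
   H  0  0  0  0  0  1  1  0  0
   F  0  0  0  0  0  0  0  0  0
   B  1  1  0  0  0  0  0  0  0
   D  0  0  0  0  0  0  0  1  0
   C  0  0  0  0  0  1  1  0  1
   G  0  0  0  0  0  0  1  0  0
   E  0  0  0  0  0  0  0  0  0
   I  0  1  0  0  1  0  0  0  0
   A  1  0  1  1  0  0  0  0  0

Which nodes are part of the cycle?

DFS with gray/black marking from A:
A gray
  D gray
    I gray
      C gray
        G gray
          E gray
          E black
        G black
        C→E: E black — skip
        C→A: A is gray → back edge
Back edge closes the cycle A → D → I → C → A; its vertices are {A, C, D, I}.

A, C, D, I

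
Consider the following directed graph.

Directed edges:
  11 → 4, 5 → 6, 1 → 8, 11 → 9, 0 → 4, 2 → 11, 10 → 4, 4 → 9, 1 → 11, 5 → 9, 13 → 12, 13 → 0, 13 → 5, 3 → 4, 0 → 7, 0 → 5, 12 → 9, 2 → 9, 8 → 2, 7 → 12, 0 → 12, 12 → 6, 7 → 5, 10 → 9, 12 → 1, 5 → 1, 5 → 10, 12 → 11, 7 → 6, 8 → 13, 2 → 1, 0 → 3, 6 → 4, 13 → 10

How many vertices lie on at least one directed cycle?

A vertex is on a directed cycle iff it belongs to a strongly connected component of size ≥ 2 (or has a self-loop).
The vertices on cycles are {0, 1, 2, 5, 7, 8, 12, 13} — 8 in total.

8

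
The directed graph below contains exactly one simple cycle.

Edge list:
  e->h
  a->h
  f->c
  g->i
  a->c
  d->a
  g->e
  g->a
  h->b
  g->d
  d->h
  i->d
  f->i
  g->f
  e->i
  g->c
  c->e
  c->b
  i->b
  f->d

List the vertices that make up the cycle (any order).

a, c, d, e, i

DFS with gray/black marking from e:
e gray
  h gray
    b gray
    b black
  h black
  i gray
    i→b: b black — skip
    d gray
      a gray
        c gray
          c→e: e is gray → back edge
Back edge closes the cycle e → i → d → a → c → e; its vertices are {a, c, d, e, i}.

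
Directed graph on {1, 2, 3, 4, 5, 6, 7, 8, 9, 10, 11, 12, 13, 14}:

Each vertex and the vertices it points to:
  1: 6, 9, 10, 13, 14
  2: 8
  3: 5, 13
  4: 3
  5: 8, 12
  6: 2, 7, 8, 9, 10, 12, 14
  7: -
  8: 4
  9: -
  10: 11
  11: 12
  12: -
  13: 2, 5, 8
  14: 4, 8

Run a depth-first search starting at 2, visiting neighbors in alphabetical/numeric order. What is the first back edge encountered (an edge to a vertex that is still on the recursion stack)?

5→8

DFS from 2 (visiting neighbors in alphabetical/numeric order); mark gray on enter, black on exit:
2 gray
  8 gray
    4 gray
      3 gray
        5 gray
          5→8: 8 is gray → back edge
First back edge: 5 → 8.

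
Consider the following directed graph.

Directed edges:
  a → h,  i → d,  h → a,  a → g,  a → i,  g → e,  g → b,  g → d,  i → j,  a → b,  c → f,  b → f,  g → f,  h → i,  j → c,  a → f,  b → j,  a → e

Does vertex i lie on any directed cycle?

i lies on a cycle iff there is a path from i back to itself.
Exploring from i, it never reaches itself; equivalently, its strongly connected component is a singleton.

No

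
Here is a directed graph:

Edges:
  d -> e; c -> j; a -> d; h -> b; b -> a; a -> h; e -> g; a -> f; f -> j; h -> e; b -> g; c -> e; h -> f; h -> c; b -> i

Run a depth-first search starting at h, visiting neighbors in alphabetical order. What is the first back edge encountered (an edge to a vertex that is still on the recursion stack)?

DFS from h (visiting neighbors in alphabetical order); mark gray on enter, black on exit:
h gray
  b gray
    a gray
      d gray
        e gray
          g gray
          g black
        e black
      d black
      f gray
        j gray
        j black
      f black
      a→h: h is gray → back edge
First back edge: a → h.

a→h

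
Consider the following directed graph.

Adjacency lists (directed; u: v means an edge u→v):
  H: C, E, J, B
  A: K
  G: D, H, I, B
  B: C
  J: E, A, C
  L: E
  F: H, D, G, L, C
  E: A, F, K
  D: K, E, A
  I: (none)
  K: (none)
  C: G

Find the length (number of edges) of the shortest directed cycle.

3

For each vertex v, BFS finds the shortest path from v back to v.
The shortest such closed walk is F → D → E → F, length 3.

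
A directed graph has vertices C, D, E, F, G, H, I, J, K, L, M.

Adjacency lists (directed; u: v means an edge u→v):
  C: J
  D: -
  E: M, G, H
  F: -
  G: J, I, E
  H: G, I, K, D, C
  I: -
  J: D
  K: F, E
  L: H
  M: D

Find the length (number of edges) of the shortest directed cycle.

2

For each vertex v, BFS finds the shortest path from v back to v.
The shortest such closed walk is E → G → E, length 2.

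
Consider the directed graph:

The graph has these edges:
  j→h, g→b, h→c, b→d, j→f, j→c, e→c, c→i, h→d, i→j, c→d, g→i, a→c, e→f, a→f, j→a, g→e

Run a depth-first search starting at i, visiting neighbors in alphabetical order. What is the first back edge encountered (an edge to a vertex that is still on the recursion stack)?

DFS from i (visiting neighbors in alphabetical order); mark gray on enter, black on exit:
i gray
  j gray
    a gray
      c gray
        d gray
        d black
        c→i: i is gray → back edge
First back edge: c → i.

c->i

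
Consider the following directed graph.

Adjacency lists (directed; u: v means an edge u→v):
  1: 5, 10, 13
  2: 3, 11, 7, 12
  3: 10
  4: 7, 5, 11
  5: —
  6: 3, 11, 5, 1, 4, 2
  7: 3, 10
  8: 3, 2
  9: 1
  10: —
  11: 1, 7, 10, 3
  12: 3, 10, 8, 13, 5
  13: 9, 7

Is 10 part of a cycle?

10 lies on a cycle iff there is a path from 10 back to itself.
Exploring from 10, it never reaches itself; equivalently, its strongly connected component is a singleton.

No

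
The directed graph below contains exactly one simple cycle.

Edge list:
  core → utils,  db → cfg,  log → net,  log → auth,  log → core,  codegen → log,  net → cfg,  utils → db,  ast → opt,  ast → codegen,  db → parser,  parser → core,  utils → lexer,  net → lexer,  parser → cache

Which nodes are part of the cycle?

DFS with gray/black marking from core:
core gray
  utils gray
    lexer gray
    lexer black
    db gray
      parser gray
        parser→core: core is gray → back edge
Back edge closes the cycle core → utils → db → parser → core; its vertices are {db, core, utils, parser}.

db, core, utils, parser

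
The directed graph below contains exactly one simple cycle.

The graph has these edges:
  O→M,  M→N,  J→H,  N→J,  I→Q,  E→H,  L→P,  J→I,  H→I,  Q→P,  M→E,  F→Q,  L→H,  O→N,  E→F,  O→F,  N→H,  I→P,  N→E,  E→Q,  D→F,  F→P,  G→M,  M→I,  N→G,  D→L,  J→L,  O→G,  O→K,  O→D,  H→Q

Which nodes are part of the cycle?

DFS with gray/black marking from N:
N gray
  J gray
    L gray
      H gray
        I gray
          P gray
          P black
          Q gray
            Q→P: P black — skip
          Q black
        I black
        H→Q: Q black — skip
      H black
      L→P: P black — skip
    L black
    J→I: I black — skip
    J→H: H black — skip
  J black
  E gray
    E→Q: Q black — skip
    F gray
      F→Q: Q black — skip
      F→P: P black — skip
    F black
    E→H: H black — skip
  E black
  N→H: H black — skip
  G gray
    M gray
      M→I: I black — skip
      M→E: E black — skip
      M→N: N is gray → back edge
Back edge closes the cycle N → G → M → N; its vertices are {G, M, N}.

G, M, N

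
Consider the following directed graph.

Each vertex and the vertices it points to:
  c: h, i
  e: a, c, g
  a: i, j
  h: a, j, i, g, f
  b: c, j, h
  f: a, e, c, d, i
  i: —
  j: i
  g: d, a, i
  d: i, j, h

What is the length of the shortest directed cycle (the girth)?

3

For each vertex v, BFS finds the shortest path from v back to v.
The shortest such closed walk is h → g → d → h, length 3.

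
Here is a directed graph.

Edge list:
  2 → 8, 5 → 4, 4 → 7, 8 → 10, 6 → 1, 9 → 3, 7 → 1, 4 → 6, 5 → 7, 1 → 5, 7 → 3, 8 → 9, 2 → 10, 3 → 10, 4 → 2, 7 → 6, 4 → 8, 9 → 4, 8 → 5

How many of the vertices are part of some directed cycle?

8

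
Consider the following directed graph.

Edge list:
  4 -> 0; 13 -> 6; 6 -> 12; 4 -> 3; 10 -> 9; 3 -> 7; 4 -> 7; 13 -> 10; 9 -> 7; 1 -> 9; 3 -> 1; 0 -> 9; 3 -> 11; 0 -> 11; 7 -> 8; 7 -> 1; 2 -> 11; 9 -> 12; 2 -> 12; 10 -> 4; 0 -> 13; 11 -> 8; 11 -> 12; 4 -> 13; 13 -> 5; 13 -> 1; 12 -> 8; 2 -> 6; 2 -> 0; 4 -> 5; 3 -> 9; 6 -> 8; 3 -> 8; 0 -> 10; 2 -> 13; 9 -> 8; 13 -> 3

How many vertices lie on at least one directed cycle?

A vertex is on a directed cycle iff it belongs to a strongly connected component of size ≥ 2 (or has a self-loop).
The vertices on cycles are {0, 1, 4, 7, 9, 10, 13} — 7 in total.

7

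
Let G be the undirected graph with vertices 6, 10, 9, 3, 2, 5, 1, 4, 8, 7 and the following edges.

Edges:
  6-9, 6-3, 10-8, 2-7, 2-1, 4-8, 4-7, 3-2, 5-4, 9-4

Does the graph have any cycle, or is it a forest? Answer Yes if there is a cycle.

Yes

DFS, tracking each vertex's parent; an edge to a visited non-parent vertex closes a cycle.
Start from 7:
visit 7 (parent –)
  visit 4 (parent 7)
    4–7: parent, skip
    visit 5 (parent 4)
      5–4: parent, skip
    visit 9 (parent 4)
      visit 6 (parent 9)
        6–9: parent, skip
        visit 3 (parent 6)
          visit 2 (parent 3)
            2–3: parent, skip
            2–7: 7 visited and ≠ parent → cycle
Cycle: 7 – 4 – 9 – 6 – 3 – 2 – 7.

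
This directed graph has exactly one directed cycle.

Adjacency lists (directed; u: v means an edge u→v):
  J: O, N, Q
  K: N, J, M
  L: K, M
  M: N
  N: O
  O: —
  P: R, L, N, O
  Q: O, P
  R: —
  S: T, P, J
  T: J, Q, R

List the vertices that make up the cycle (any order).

J, K, L, P, Q

DFS with gray/black marking from P:
P gray
  R gray
  R black
  L gray
    K gray
      N gray
        O gray
        O black
      N black
      J gray
        J→O: O black — skip
        J→N: N black — skip
        Q gray
          Q→O: O black — skip
          Q→P: P is gray → back edge
Back edge closes the cycle P → L → K → J → Q → P; its vertices are {J, K, L, P, Q}.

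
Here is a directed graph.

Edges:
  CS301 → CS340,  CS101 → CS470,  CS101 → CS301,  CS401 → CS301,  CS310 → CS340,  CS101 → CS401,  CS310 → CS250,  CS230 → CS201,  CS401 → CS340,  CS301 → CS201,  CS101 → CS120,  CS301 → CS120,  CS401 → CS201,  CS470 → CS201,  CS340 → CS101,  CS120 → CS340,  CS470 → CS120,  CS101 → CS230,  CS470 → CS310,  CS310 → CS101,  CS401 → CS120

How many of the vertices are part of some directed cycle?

A vertex is on a directed cycle iff it belongs to a strongly connected component of size ≥ 2 (or has a self-loop).
The vertices on cycles are {CS101, CS120, CS301, CS310, CS340, CS401, CS470} — 7 in total.

7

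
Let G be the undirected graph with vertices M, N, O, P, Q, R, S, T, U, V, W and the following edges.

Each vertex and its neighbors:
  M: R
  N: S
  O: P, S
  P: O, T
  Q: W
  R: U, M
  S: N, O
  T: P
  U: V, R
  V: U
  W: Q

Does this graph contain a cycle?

No

DFS, tracking each vertex's parent; an edge to a visited non-parent vertex closes a cycle.
Start from U:
visit U (parent –)
  visit V (parent U)
    V–U: parent, skip
  visit R (parent U)
    R–U: parent, skip
    visit M (parent R)
      M–R: parent, skip
visit N (parent –)
  visit S (parent N)
    S–N: parent, skip
    visit O (parent S)
      visit P (parent O)
        P–O: parent, skip
        visit T (parent P)
          T–P: parent, skip
      O–S: parent, skip
visit Q (parent –)
  visit W (parent Q)
    W–Q: parent, skip
No non-parent visited neighbor found — the graph is a forest.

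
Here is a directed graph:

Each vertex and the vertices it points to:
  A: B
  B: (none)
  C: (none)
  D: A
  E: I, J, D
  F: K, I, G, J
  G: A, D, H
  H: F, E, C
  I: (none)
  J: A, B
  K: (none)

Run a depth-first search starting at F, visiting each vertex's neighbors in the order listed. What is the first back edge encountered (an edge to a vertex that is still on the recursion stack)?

DFS from F (visiting each vertex's neighbors in the order listed); mark gray on enter, black on exit:
F gray
  K gray
  K black
  I gray
  I black
  G gray
    A gray
      B gray
      B black
    A black
    D gray
      D→A: A black — skip
    D black
    H gray
      H→F: F is gray → back edge
First back edge: H → F.

H->F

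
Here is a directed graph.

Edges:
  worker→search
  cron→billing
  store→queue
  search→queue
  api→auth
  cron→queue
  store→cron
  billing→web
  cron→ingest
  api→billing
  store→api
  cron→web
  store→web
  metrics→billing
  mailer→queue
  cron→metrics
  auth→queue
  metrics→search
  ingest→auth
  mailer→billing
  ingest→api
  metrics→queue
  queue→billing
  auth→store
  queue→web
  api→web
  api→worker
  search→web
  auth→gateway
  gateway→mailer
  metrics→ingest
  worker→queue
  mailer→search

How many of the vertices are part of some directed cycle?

6

A vertex is on a directed cycle iff it belongs to a strongly connected component of size ≥ 2 (or has a self-loop).
The vertices on cycles are {api, auth, cron, store, ingest, metrics} — 6 in total.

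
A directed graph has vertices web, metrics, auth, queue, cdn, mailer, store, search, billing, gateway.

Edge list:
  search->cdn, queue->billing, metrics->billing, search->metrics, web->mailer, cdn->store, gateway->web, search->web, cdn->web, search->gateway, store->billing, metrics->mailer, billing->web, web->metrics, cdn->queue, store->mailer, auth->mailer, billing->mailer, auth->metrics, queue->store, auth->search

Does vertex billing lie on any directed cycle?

Yes

billing is on a cycle iff billing can reach itself via ≥1 edge.
billing → web → metrics → billing — yes.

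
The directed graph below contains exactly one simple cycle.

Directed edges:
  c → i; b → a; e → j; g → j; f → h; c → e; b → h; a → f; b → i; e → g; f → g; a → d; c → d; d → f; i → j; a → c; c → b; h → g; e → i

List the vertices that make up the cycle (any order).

a, b, c

DFS with gray/black marking from a:
a gray
  c gray
    i gray
      j gray
      j black
    i black
    d gray
      f gray
        h gray
          g gray
            g→j: j black — skip
          g black
        h black
        f→g: g black — skip
      f black
    d black
    e gray
      e→g: g black — skip
      e→j: j black — skip
      e→i: i black — skip
    e black
    b gray
      b→a: a is gray → back edge
Back edge closes the cycle a → c → b → a; its vertices are {a, b, c}.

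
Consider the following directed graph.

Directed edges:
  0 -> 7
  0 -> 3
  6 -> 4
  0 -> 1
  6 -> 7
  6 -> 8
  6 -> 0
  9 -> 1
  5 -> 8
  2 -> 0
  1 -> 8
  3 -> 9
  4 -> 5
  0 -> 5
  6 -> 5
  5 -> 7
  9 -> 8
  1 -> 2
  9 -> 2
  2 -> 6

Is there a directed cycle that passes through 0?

0 is on a cycle iff 0 can reach itself via ≥1 edge.
0 → 1 → 2 → 0 — yes.

Yes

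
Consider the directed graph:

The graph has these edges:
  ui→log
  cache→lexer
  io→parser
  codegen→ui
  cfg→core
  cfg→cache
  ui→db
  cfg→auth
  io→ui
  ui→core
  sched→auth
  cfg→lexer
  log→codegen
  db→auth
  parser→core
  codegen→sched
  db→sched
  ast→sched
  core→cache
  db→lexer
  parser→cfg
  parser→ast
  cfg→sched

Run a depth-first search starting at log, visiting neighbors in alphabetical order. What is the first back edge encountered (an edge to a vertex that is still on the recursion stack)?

ui->log

DFS from log (visiting neighbors in alphabetical order); mark gray on enter, black on exit:
log gray
  codegen gray
    sched gray
      auth gray
      auth black
    sched black
    ui gray
      core gray
        cache gray
          lexer gray
          lexer black
        cache black
      core black
      db gray
        db→auth: auth black — skip
        db→lexer: lexer black — skip
        db→sched: sched black — skip
      db black
      ui→log: log is gray → back edge
First back edge: ui → log.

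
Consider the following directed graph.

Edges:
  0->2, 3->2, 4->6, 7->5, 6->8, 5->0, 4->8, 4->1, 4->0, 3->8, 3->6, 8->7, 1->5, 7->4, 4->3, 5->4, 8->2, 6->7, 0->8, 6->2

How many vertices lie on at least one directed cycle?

8

A vertex is on a directed cycle iff it belongs to a strongly connected component of size ≥ 2 (or has a self-loop).
The vertices on cycles are {0, 1, 3, 4, 5, 6, 7, 8} — 8 in total.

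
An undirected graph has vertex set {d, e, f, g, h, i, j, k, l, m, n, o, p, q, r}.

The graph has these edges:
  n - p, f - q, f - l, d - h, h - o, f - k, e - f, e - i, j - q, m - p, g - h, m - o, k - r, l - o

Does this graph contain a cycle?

No

DFS, tracking each vertex's parent; an edge to a visited non-parent vertex closes a cycle.
Start from i:
visit i (parent –)
  visit e (parent i)
    e–i: parent, skip
    visit f (parent e)
      f–e: parent, skip
      visit q (parent f)
        q–f: parent, skip
        visit j (parent q)
          j–q: parent, skip
      visit l (parent f)
        l–f: parent, skip
        visit o (parent l)
          visit h (parent o)
            h–o: parent, skip
            visit g (parent h)
              g–h: parent, skip
            visit d (parent h)
              d–h: parent, skip
          o–l: parent, skip
          visit m (parent o)
            visit p (parent m)
              visit n (parent p)
                n–p: parent, skip
              p–m: parent, skip
            m–o: parent, skip
      visit k (parent f)
        visit r (parent k)
          r–k: parent, skip
        k–f: parent, skip
No non-parent visited neighbor found — the graph is a forest.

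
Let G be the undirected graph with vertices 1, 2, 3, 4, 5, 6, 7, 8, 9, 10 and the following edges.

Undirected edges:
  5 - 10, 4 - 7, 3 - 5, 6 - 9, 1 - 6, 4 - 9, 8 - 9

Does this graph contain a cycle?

No

DFS, tracking each vertex's parent; an edge to a visited non-parent vertex closes a cycle.
Start from 4:
visit 4 (parent –)
  visit 7 (parent 4)
    7–4: parent, skip
  visit 9 (parent 4)
    9–4: parent, skip
    visit 6 (parent 9)
      visit 1 (parent 6)
        1–6: parent, skip
      6–9: parent, skip
    visit 8 (parent 9)
      8–9: parent, skip
visit 2 (parent –)
visit 3 (parent –)
  visit 5 (parent 3)
    visit 10 (parent 5)
      10–5: parent, skip
    5–3: parent, skip
No non-parent visited neighbor found — the graph is a forest.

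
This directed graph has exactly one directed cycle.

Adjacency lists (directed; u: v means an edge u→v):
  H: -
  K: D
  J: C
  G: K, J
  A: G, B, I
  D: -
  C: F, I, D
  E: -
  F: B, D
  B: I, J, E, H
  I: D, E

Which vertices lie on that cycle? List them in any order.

DFS with gray/black marking from B:
B gray
  I gray
    D gray
    D black
    E gray
    E black
  I black
  J gray
    C gray
      F gray
        F→B: B is gray → back edge
Back edge closes the cycle B → J → C → F → B; its vertices are {B, C, F, J}.

B, C, F, J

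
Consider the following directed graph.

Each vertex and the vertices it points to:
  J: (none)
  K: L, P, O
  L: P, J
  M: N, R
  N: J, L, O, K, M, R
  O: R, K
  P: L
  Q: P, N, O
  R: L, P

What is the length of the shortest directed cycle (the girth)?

For each vertex v, BFS finds the shortest path from v back to v.
The shortest such closed walk is N → M → N, length 2.

2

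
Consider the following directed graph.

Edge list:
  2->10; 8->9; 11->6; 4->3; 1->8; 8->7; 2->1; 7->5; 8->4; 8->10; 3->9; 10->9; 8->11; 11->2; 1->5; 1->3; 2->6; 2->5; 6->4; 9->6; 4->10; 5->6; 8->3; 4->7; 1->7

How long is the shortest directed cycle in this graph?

4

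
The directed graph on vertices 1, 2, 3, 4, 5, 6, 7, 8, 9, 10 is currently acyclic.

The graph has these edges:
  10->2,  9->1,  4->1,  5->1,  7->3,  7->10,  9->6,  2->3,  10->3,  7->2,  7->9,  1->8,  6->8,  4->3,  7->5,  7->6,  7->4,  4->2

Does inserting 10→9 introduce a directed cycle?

No

Adding 10→9 creates a cycle iff 9 can already reach 10.
Explore from 9: no path reaches 10. The graph stays acyclic.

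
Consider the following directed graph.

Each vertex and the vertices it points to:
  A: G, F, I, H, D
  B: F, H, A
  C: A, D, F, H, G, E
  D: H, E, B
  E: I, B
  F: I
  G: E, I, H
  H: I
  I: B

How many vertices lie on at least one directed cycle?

8

A vertex is on a directed cycle iff it belongs to a strongly connected component of size ≥ 2 (or has a self-loop).
The vertices on cycles are {A, B, D, E, F, G, H, I} — 8 in total.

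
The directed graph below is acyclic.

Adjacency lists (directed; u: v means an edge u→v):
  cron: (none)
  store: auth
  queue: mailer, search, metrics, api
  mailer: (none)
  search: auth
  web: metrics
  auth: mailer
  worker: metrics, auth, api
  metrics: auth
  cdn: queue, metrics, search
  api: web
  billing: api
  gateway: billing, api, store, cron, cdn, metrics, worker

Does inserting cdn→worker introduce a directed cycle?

No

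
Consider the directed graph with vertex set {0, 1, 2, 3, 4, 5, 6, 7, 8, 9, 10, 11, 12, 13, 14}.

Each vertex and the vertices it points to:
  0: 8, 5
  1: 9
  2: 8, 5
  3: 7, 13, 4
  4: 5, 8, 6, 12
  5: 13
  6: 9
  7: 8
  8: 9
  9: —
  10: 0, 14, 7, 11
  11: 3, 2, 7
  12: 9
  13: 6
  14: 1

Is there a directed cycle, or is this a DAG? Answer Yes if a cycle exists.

No

DFS with white/gray/black marking, starting from 9:
9 gray
9 black
0 gray
  8 gray
    8→9: 9 black — skip
  8 black
  5 gray
    13 gray
      6 gray
        6→9: 9 black — skip
      6 black
    13 black
  5 black
0 black
1 gray
  1→9: 9 black — skip
1 black
2 gray
  2→8: 8 black — skip
  2→5: 5 black — skip
2 black
3 gray
  7 gray
    7→8: 8 black — skip
  7 black
  3→13: 13 black — skip
  4 gray
    4→5: 5 black — skip
    4→8: 8 black — skip
    4→6: 6 black — skip
    12 gray
      12→9: 9 black — skip
    12 black
  4 black
3 black
10 gray
  10→0: 0 black — skip
  14 gray
    14→1: 1 black — skip
  14 black
  10→7: 7 black — skip
  11 gray
    11→3: 3 black — skip
    11→2: 2 black — skip
    11→7: 7 black — skip
  11 black
10 black
Every edge goes to a white or black vertex — no back edge, so the graph is acyclic.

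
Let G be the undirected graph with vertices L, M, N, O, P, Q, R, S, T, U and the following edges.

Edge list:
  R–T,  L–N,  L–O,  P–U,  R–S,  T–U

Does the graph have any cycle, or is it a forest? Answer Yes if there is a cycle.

No

DFS, tracking each vertex's parent; an edge to a visited non-parent vertex closes a cycle.
Start from N:
visit N (parent –)
  visit L (parent N)
    L–N: parent, skip
    visit O (parent L)
      O–L: parent, skip
visit M (parent –)
visit P (parent –)
  visit U (parent P)
    visit T (parent U)
      T–U: parent, skip
      visit R (parent T)
        R–T: parent, skip
        visit S (parent R)
          S–R: parent, skip
    U–P: parent, skip
visit Q (parent –)
No non-parent visited neighbor found — the graph is a forest.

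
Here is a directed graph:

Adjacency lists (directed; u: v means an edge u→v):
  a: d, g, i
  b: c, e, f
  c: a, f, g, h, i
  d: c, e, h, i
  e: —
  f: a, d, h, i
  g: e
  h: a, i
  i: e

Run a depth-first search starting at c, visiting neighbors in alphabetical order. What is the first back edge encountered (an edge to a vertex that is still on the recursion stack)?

DFS from c (visiting neighbors in alphabetical order); mark gray on enter, black on exit:
c gray
  a gray
    d gray
      d→c: c is gray → back edge
First back edge: d → c.

d->c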